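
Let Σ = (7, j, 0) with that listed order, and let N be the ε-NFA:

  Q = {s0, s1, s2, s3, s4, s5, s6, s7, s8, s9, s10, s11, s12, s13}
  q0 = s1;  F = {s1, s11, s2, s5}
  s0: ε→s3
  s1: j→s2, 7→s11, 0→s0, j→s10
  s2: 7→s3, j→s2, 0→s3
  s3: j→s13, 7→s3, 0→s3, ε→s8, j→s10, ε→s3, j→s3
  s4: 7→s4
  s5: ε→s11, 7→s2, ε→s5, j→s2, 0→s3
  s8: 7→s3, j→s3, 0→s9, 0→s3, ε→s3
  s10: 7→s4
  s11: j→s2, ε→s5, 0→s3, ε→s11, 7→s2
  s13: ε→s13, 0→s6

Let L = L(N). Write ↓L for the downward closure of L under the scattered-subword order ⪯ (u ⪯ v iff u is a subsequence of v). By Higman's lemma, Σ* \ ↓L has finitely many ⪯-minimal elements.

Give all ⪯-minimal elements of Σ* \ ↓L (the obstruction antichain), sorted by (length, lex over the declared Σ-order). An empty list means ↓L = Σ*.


|Q|=14, |F|=4, |δ|=34 (9 ε).
min D↑ (4 st, q0=0, F={3}): 0:7→1,j→2,0→3 1:7→2,j→2,0→3 2:7→3,j→2,0→3 3:7→3,j→3,0→3.
'0': N↓-sim [12, 8] end={s0,s10,s13,s3,s4,s6,s8,s9} rej; 1/1 single-dels accept.
'j7': run [12, 8, 7] end={s10,s13,s3,s4,s6,s8,s9} — reject; 2/2 del acc.
'777': N↓-sim [12, 10, 8, 7] end={s10,s13,s3,s4,s6,s8,s9} ∉↓L; 3/3 deletions ∈↓L.
3 minimals (antichain).

Antichain: [0, j7, 777].


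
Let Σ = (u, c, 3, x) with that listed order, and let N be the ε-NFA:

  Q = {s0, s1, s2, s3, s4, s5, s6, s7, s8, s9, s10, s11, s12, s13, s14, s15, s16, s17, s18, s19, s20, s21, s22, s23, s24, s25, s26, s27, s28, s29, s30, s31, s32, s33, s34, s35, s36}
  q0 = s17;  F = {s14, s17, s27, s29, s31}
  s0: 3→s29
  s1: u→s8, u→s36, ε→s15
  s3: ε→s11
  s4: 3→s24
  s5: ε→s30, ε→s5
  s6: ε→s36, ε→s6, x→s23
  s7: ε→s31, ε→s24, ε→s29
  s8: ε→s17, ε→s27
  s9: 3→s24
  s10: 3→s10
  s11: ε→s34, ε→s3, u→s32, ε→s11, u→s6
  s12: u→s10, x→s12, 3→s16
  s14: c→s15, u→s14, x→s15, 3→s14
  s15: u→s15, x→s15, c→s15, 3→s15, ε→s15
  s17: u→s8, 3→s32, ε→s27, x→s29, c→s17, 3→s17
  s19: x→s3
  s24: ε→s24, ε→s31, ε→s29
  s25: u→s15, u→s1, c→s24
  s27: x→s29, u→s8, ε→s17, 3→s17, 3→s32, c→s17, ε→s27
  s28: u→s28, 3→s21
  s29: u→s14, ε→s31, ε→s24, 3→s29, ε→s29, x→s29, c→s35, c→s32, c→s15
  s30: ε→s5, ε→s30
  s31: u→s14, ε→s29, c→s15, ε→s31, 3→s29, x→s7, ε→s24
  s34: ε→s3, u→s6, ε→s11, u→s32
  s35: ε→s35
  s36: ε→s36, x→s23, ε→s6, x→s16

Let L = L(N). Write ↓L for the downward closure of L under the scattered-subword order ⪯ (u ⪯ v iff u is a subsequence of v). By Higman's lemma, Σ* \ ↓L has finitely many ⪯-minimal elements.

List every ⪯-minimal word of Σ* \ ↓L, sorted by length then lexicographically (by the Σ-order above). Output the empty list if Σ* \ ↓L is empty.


Antichain: [xc, xux].

|Q|=37, |F|=5, |δ|=84 (34 ε).
min D↑ (4 st, q0=0, F={3}): 0:u→0,c→0,3→0,x→1 1:u→2,c→3,3→1,x→1 2:u→2,c→3,3→2,x→3 3:u→3,c→3,3→3,x→3 [Hopcroft].
'xc': N↓-sim [11, 8, 3] end={s15,s32,s35} — reject; 2/2 single-dels accept.
'xux': |S_i|=[11, 8, 2, 1] end={s15} — reject; 3/3 single-dels accept.
2 minimals (antichain).


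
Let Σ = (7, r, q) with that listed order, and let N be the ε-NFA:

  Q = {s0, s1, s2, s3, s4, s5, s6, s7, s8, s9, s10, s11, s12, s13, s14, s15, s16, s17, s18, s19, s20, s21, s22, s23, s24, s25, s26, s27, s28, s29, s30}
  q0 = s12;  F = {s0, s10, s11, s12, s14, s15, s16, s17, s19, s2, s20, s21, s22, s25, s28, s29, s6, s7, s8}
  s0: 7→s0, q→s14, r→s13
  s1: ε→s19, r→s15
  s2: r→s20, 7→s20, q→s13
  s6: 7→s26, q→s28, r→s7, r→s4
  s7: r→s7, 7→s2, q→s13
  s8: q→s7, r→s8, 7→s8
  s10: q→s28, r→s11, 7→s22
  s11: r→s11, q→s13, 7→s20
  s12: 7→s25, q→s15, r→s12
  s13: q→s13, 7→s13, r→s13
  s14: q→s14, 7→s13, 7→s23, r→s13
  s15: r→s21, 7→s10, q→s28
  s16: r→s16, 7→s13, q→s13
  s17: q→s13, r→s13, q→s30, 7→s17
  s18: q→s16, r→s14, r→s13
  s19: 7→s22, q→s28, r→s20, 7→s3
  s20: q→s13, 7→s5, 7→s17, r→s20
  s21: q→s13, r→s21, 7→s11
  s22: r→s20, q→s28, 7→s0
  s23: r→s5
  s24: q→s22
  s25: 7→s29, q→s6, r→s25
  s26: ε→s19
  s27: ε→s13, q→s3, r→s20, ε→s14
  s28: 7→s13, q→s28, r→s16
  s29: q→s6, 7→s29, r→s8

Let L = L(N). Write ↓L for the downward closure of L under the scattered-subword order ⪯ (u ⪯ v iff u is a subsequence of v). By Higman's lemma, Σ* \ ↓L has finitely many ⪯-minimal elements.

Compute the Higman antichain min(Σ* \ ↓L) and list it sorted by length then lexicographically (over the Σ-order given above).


min(Σ*\↓L) = [qrq, qq7, 77rqq, q777r, 7q7r7r].

|Q|=31, |F|=19, |δ|=77 (4 ε).
min D↑ (20 st, q0=0, F={13}): 0:7→1,r→0,q→2 1:7→3,r→1,q→4 2:7→5,r→6,q→7 3:7→3,r→8,q→4 4:7→9,r→10,q→7 5:7→11,r→12,q→7 6:7→12,r→6,q→13 7:7→13,r→14,q→7 8:7→8,r→8,q→10 9:7→11,r→15,q→7 10:7→16,r→10,q→13 11:7→17,r→15,q→7 12:7→15,r→12,q→13 13:7→13,r→13,q→13 14:7→13,r→14,q→13 15:7→18,r→15,q→13 16:7→15,r→15,q→13 17:7→17,r→13,q→19 18:7→18,r→13,q→13 19:7→13,r→13,q→19 [Hopcroft].
'qrq': run [26, 22, 11, 2] end={s13,s30} ∉↓L; 3/3 single-dels accept.
'qq7': run [26, 22, 7, 3] end={s13,s23,s5} rej; 3/3 del acc.
'77rqq': |S_i|=[26, 23, 20, 10, 7, 2] end={s13,s30} — reject; 5/5 del acc.
'q777r': run [26, 22, 17, 12, 7, 2] end={s13,s5} ∉↓L; 5/5 single-dels accept.
'7q7r7r': N↓-sim [26, 23, 18, 15, 6, 4, 1] end={s13} rej; 6/6 single-dels accept.
5 obstructions.


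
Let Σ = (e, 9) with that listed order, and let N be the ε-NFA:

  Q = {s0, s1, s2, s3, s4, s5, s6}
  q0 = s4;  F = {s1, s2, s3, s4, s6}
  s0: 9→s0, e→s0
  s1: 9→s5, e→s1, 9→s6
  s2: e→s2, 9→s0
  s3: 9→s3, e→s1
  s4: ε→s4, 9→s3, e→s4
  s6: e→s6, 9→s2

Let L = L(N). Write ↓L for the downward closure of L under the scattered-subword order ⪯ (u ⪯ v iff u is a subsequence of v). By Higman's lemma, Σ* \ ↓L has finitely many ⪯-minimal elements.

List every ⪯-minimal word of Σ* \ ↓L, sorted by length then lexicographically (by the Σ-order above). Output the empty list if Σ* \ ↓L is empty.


min(Σ*\↓L) = [9e999].

|Q|=7, |F|=5, |δ|=14 (1 ε).
min D↑ (6 st, q0=0, F={5}): 0:e→0,9→1 1:e→2,9→1 2:e→2,9→3 3:e→3,9→4 4:e→4,9→5 5:e→5,9→5 [Hopcroft].
'9e999': |S_i|=[7, 6, 5, 4, 2, 1] end={s0} — reject; 5/5 single-dels accept.
1 obstructions.


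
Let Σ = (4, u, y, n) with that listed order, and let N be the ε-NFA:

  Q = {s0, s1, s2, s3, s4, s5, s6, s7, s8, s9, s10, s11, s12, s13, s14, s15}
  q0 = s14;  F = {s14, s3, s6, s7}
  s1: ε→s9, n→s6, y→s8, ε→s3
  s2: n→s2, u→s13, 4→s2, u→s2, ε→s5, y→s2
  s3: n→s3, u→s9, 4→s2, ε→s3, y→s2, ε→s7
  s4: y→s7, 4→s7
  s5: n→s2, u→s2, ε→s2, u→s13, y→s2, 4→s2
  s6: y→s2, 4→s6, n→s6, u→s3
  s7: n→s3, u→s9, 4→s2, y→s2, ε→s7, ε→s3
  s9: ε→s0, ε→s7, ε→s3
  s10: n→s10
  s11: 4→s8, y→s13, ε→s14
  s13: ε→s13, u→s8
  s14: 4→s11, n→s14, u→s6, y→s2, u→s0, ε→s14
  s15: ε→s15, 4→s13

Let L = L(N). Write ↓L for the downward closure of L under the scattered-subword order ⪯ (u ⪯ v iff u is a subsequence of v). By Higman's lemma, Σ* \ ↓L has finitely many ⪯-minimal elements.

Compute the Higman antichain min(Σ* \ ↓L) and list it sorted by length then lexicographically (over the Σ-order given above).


|Q|=16, |F|=4, |δ|=51 (15 ε).
min D↑ (4 st, q0=0, F={2}): 0:4→0,u→1,y→2,n→0 1:4→1,u→3,y→2,n→1 2:4→2,u→2,y→2,n→2 3:4→2,u→3,y→2,n→3 (ε-aug+det+¬).
'y': N↓-sim [11, 4] end={s13,s2,s5,s8} ∉↓L; 1/1 deletions ∈↓L.
'uu4': |S_i|=[11, 9, 8, 4] end={s13,s2,s5,s8} rej; 3/3 single-dels accept.
2 minimals (antichain).

Antichain: [y, uu4].


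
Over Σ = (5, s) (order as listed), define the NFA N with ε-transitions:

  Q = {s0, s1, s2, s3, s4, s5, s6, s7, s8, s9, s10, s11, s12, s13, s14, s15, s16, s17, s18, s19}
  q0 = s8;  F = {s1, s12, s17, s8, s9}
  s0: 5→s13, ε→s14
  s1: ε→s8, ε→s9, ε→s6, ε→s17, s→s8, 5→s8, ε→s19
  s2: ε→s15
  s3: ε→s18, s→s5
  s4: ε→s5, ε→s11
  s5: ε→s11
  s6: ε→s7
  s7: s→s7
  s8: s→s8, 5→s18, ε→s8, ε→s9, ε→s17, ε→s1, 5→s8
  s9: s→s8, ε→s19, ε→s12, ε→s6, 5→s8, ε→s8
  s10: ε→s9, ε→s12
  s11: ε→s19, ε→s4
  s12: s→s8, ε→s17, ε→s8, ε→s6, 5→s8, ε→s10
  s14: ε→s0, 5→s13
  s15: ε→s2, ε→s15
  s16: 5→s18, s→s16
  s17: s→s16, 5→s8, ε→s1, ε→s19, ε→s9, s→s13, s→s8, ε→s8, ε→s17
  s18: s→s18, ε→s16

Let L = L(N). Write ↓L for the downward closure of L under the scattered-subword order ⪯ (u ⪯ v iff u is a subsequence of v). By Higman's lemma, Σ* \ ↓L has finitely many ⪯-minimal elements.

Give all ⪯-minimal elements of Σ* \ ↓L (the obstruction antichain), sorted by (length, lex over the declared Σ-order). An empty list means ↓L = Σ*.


|Q|=20, |F|=5, |δ|=57 (37 ε).
min D↑ (1 st, q0=0, F={}): 0:5→0,s→0 [Hopcroft].
L(D↑) = ∅ ⇒ ↓L = Σ*.

min(Σ*\↓L) = [].


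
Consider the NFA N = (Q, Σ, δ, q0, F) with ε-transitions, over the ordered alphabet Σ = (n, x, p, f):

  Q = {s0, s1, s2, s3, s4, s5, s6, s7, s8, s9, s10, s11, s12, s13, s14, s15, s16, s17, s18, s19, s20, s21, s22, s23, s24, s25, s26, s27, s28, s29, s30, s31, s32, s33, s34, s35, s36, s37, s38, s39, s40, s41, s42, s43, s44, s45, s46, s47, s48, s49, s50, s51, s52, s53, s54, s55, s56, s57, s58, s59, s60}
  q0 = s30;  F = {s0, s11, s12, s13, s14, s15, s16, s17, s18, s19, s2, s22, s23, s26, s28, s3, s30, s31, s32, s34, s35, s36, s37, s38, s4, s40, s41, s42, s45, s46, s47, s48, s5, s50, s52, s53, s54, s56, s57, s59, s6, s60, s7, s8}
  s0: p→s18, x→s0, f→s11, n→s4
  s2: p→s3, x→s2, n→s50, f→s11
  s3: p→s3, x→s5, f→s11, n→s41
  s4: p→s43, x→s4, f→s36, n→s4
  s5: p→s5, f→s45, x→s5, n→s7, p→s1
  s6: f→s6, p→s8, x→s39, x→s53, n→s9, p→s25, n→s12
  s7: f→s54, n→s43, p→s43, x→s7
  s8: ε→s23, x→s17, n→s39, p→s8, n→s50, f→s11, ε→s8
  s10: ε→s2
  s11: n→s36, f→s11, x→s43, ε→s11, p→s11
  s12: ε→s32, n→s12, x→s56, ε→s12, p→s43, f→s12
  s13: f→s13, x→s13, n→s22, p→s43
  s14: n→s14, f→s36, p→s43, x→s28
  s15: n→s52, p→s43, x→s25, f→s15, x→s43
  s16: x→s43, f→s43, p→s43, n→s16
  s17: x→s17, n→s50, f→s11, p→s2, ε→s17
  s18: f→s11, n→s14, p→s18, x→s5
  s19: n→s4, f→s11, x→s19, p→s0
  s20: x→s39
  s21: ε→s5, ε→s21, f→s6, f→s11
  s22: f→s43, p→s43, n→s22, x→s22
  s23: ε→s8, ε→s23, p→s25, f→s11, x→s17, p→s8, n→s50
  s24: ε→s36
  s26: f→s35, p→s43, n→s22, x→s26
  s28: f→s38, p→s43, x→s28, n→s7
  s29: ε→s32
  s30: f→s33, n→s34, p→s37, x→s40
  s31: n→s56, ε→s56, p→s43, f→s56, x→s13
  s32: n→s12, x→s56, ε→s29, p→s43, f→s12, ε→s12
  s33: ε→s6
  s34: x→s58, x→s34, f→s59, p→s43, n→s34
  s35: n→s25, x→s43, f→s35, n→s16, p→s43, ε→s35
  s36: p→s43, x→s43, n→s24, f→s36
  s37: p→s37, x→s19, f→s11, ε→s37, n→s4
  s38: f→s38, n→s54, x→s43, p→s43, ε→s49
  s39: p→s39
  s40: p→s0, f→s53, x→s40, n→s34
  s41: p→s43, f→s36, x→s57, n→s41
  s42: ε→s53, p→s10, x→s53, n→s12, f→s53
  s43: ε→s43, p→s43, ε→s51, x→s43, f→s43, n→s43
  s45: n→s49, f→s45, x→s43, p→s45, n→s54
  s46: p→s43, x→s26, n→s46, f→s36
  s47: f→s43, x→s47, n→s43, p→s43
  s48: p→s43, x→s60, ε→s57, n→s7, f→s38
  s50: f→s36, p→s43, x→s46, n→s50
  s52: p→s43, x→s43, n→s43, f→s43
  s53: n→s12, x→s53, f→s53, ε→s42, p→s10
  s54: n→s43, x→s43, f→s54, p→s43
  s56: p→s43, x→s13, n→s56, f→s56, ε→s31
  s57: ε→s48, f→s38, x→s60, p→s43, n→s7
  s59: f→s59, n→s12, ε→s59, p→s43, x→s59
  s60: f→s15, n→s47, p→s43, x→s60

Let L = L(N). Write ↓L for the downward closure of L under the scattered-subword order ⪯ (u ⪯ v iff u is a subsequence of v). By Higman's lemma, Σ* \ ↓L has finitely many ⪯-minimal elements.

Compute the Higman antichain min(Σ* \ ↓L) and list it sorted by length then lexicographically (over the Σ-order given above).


A = [np, pfx, xppxnn, fnxxnf].

|Q|=61, |F|=44, |δ|=222 (28 ε).
min D↑ (40 st, q0=0, F={5}): 0:n→1,x→2,p→3,f→4 1:n→1,x→1,p→5,f→6 2:n→1,x→2,p→7,f→8 3:n→9,x→10,p→3,f→11 4:n→12,x→8,p→13,f→4 5:n→5,x→5,p→5,f→5 6:n→12,x→6,p→5,f→6 7:n→9,x→7,p→14,f→11 8:n→12,x→8,p→15,f→8 9:n→9,x→9,p→5,f→16 10:n→9,x→10,p→7,f→11 11:n→16,x→5,p→11,f→11 12:n→12,x→17,p→5,f→12 13:n→18,x→19,p→13,f→11 14:n→20,x→21,p→14,f→11 15:n→18,x→15,p→22,f→11 16:n→16,x→5,p→5,f→16 17:n→17,x→23,p→5,f→17 18:n→18,x→24,p→5,f→16 19:n→18,x→19,p→15,f→11 20:n→20,x→25,p→5,f→16 21:n→26,x→21,p→21,f→27 22:n→28,x→21,p→22,f→11 23:n→29,x→23,p→5,f→23 24:n→24,x→30,p→5,f→16 25:n→26,x→25,p→5,f→31 26:n→5,x→26,p→5,f→32 27:n→32,x→5,p→27,f→27 28:n→28,x→33,p→5,f→16 29:n→29,x→29,p→5,f→5 30:n→29,x→30,p→5,f→34 31:n→32,x→5,p→5,f→31 32:n→5,x→5,p→5,f→32 33:n→26,x→35,p→5,f→31 34:n→36,x→5,p→5,f→34 35:n→37,x→35,p→5,f→38 36:n→36,x→5,p→5,f→5 37:n→5,x→37,p→5,f→5 38:n→39,x→5,p→5,f→38 39:n→5,x→5,p→5,f→5 (ε-aug+det+¬).
'np': N↓-sim [56, 36, 3] end={s39,s43,s51} ∉↓L; 2/2 del acc.
'pfx': run [56, 40, 14, 3] end={s25,s43,s51} — reject; 3/3 deletions ∈↓L.
'xppxnn': N↓-sim [56, 49, 35, 25, 17, 7, 2] end={s43,s51} rej; 6/6 del acc.
'fnxxnf': N↓-sim [56, 45, 30, 23, 14, 7, 2] end={s43,s51} — reject; 6/6 single-dels accept.
4 obstructions.


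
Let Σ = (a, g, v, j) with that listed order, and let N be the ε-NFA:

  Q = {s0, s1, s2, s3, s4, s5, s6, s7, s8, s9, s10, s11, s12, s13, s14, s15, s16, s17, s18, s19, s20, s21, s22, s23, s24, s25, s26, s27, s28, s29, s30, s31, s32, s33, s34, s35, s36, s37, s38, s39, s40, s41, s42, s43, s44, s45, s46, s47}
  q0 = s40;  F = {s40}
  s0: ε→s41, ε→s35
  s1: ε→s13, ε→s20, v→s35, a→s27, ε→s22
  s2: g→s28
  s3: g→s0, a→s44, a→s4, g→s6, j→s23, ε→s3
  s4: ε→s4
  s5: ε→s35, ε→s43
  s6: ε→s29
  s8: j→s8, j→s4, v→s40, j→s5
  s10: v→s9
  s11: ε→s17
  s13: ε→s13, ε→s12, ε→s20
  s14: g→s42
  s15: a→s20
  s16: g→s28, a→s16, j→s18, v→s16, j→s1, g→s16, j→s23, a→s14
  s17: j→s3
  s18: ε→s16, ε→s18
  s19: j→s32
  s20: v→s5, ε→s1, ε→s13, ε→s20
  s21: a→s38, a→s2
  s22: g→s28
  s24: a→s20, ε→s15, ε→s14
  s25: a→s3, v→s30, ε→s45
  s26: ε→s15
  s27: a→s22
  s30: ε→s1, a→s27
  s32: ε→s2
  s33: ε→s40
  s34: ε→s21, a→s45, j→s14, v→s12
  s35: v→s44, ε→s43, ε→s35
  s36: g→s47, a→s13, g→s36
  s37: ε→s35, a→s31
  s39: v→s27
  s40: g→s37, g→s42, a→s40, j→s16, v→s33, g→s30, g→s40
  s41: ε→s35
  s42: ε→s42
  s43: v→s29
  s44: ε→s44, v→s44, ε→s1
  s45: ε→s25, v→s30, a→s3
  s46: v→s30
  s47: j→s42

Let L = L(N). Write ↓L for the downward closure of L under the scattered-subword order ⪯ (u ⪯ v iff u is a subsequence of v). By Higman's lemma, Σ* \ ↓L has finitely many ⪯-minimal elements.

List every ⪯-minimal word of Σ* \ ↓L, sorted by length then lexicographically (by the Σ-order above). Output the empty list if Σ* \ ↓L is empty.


|Q|=48, |F|=1, |δ|=91 (35 ε).
min D↑ (2 st, q0=0, F={1}): 0:a→0,g→0,v→0,j→1 1:a→1,g→1,v→1,j→1 (ε-aug+det+¬).
'j': N↓-sim [22, 17] end={s1,s12,s13,s14,s16,s18,s20,s22,s23,s27,s28,s29,…} — reject; 1/1 single-dels accept.
1 minimals (antichain).

A = [j].


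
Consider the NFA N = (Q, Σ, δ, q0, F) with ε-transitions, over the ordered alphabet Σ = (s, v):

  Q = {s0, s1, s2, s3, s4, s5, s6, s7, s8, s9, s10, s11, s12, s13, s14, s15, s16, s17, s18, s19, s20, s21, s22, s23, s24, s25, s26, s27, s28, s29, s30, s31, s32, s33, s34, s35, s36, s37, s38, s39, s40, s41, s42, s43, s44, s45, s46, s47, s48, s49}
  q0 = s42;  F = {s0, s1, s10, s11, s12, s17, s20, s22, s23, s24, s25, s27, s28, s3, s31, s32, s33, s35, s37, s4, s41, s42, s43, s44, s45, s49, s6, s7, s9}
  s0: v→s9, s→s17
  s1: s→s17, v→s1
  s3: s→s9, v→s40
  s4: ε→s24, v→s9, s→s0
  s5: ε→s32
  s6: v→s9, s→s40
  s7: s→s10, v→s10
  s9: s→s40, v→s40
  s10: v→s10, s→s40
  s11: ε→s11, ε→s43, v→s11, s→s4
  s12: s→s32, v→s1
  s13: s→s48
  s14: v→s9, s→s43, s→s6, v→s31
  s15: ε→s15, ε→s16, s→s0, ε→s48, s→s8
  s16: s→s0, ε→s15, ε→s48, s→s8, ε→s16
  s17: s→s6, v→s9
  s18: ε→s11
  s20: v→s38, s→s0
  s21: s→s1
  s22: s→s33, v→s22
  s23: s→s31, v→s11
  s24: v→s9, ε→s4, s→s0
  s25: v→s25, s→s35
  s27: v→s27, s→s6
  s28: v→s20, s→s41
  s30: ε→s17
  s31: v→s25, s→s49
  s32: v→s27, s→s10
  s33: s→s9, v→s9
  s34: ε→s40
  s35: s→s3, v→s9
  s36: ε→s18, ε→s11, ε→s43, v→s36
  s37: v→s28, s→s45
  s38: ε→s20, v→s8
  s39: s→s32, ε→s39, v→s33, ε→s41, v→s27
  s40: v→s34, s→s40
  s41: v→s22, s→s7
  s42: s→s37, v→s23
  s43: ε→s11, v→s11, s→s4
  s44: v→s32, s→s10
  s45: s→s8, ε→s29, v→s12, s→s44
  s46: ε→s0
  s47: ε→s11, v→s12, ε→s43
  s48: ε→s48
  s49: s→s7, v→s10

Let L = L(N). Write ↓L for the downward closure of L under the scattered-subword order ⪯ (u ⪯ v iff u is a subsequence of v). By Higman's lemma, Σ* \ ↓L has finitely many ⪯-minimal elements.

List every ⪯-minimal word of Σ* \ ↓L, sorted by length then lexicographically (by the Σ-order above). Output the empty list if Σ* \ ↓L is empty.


min(Σ*\↓L) = [sssss, vssvs, vvsvs, vvsvv, vsvssv].

|Q|=50, |F|=29, |δ|=103 (26 ε).
min D↑ (28 st, q0=0, F={22}): 0:s→1,v→2 1:s→3,v→4 2:s→5,v→6 3:s→7,v→8 4:s→9,v→10 5:s→11,v→12 6:s→13,v→6 7:s→14,v→15 8:s→15,v→16 9:s→17,v→18 10:s→19,v→10 11:s→17,v→14 12:s→20,v→12 13:s→19,v→21 14:s→22,v→14 15:s→14,v→23 16:s→24,v→16 17:s→14,v→14 18:s→25,v→18 19:s→24,v→21 20:s→26,v→21 21:s→22,v→22 22:s→22,v→22 23:s→27,v→23 24:s→27,v→21 25:s→21,v→21 26:s→21,v→22 27:s→22,v→21 [Hopcroft].
'sssss': N↓-sim [34, 30, 22, 13, 5, 2] end={s34,s40} — reject; 5/5 single-dels accept.
'vssvs': |S_i|=[34, 29, 20, 12, 4, 2] end={s34,s40} — reject; 5/5 del acc.
'vvsvs': N↓-sim [34, 29, 21, 11, 3, 2] end={s34,s40} ∉↓L; 5/5 single-dels accept.
'vvsvv': |S_i|=[34, 29, 21, 11, 3, 2] end={s34,s40} — reject; 5/5 single-dels accept.
'vsvssv': run [34, 29, 20, 11, 7, 4, 2] end={s34,s40} ∉↓L; 6/6 single-dels accept.
5 minimals (antichain).


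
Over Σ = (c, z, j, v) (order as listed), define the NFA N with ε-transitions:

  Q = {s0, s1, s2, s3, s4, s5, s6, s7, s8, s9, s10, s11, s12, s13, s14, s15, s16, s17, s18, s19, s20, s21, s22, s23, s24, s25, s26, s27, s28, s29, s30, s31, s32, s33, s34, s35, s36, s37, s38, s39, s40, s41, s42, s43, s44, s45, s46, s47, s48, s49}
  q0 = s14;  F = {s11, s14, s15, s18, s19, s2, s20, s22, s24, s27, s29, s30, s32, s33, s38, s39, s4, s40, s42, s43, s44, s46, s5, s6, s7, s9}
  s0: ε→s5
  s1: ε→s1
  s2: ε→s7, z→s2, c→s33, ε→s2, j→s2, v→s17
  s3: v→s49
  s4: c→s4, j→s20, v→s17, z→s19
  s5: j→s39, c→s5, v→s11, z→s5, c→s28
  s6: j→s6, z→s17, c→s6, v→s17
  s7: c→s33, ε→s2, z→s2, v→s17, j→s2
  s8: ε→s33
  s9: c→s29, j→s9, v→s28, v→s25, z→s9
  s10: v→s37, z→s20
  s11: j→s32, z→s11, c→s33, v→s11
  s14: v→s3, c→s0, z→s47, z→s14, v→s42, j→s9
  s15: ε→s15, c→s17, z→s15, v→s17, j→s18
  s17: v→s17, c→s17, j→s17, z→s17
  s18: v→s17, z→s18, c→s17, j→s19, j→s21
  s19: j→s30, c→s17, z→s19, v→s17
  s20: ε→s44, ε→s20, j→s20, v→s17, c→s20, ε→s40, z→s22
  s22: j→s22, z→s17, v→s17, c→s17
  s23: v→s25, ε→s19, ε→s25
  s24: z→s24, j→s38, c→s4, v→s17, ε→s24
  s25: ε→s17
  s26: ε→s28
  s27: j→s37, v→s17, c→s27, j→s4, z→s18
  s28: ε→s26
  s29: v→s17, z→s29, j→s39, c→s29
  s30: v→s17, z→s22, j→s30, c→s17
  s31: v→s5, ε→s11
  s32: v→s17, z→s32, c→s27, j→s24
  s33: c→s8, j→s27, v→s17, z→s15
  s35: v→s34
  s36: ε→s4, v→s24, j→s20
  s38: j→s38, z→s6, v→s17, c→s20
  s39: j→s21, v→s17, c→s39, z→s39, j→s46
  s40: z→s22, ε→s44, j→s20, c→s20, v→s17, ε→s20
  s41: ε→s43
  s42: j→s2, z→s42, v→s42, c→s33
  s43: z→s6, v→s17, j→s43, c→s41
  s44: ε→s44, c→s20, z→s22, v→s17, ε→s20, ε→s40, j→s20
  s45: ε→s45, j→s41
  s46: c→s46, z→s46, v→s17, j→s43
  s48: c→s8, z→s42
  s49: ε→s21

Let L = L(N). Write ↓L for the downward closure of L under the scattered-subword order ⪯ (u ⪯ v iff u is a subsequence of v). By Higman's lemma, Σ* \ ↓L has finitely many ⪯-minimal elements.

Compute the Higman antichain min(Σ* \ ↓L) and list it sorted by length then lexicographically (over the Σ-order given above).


|Q|=50, |F|=26, |δ|=152 (26 ε).
min D↑ (24 st, q0=0, F={7}): 0:c→1,z→0,j→2,v→3 1:c→1,z→1,j→4,v→5 2:c→6,z→2,j→2,v→7 3:c→8,z→3,j→9,v→3 4:c→4,z→4,j→10,v→7 5:c→8,z→5,j→11,v→5 6:c→6,z→6,j→4,v→7 7:c→7,z→7,j→7,v→7 8:c→8,z→12,j→13,v→7 9:c→8,z→9,j→9,v→7 10:c→10,z→10,j→14,v→7 11:c→13,z→11,j→15,v→7 12:c→7,z→12,j→16,v→7 13:c→13,z→16,j→17,v→7 14:c→14,z→18,j→14,v→7 15:c→17,z→15,j→19,v→7 16:c→7,z→16,j→20,v→7 17:c→17,z→20,j→21,v→7 18:c→18,z→7,j→18,v→7 19:c→21,z→18,j→19,v→7 20:c→7,z→20,j→22,v→7 21:c→21,z→23,j→21,v→7 22:c→7,z→23,j→22,v→7 23:c→7,z→7,j→23,v→7 [Hopcroft].
'jv': |S_i|=[38, 30, 4] end={s17,s25,s26,s28} ∉↓L; 2/2 single-dels accept.
'vcv': |S_i|=[38, 28, 16, 1] end={s17} — reject; 3/3 single-dels accept.
'vczc': N↓-sim [38, 28, 16, 7, 1] end={s17} ∉↓L; 4/4 single-dels accept.
'cjjjzz': |S_i|=[38, 29, 20, 16, 10, 3, 1] end={s17} — reject; 6/6 del acc.
4 minimals (antichain).

Antichain: [jv, vcv, vczc, cjjjzz].


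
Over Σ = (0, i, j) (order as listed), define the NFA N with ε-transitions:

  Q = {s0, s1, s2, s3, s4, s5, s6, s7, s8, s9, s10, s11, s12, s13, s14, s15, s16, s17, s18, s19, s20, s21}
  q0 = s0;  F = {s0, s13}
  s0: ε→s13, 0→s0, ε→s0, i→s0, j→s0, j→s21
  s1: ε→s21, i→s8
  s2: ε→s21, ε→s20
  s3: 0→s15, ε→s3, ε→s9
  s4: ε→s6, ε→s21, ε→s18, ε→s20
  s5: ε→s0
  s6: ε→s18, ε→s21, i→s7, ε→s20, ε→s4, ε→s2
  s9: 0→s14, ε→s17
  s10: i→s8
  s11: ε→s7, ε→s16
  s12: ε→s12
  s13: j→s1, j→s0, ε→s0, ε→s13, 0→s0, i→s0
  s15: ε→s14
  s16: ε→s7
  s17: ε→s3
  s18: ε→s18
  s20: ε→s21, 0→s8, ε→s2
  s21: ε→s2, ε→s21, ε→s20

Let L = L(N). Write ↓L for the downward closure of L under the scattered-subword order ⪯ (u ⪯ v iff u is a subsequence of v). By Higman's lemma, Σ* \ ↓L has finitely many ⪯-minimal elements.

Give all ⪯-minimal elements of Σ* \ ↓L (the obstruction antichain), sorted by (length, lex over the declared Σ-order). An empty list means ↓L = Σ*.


|Q|=22, |F|=2, |δ|=46 (32 ε).
min D↑ (1 st, q0=0, F={}): 0:0→0,i→0,j→0.
L(D↑) = ∅; no obstructions.

min(Σ*\↓L) = [].


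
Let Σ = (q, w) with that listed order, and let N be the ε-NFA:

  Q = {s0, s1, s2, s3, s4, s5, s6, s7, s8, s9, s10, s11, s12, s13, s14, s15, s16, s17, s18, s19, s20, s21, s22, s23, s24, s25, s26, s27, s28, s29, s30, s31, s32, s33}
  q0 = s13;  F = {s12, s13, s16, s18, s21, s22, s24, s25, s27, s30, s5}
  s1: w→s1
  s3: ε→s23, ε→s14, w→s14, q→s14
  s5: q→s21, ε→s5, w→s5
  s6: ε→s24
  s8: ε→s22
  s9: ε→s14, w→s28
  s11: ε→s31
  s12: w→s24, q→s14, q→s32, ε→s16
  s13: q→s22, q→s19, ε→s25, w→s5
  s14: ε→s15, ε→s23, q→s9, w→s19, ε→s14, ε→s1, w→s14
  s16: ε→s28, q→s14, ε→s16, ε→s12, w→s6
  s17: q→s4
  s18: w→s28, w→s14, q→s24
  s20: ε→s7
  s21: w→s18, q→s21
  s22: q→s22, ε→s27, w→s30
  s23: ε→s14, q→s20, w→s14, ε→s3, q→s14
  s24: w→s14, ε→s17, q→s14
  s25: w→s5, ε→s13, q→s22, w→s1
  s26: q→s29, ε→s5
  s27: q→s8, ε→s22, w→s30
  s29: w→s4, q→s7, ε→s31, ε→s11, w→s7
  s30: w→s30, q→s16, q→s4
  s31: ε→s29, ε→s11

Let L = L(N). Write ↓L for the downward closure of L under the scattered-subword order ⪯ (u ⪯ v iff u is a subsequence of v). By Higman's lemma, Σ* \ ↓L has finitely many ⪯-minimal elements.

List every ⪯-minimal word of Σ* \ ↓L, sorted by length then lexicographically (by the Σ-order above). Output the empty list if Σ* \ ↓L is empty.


Antichain: [qwqq, wqww].

|Q|=34, |F|=11, |δ|=70 (28 ε).
min D↑ (9 st, q0=0, F={7}): 0:q→1,w→2 1:q→1,w→3 2:q→4,w→2 3:q→5,w→3 4:q→4,w→6 5:q→7,w→8 6:q→8,w→7 7:q→7,w→7 8:q→7,w→7 (ε-aug+det+¬).
'qwqq': |S_i|=[26, 23, 19, 17, 12] end={s1,s14,s15,s19,s20,s23,s28,s3,s32,s4,s7,s9} rej; 4/4 single-dels accept.
'wqww': run [26, 21, 19, 15, 10] end={s1,s14,s15,s19,s20,s23,s28,s3,s7,s9} rej; 4/4 del acc.
2 obstructions.


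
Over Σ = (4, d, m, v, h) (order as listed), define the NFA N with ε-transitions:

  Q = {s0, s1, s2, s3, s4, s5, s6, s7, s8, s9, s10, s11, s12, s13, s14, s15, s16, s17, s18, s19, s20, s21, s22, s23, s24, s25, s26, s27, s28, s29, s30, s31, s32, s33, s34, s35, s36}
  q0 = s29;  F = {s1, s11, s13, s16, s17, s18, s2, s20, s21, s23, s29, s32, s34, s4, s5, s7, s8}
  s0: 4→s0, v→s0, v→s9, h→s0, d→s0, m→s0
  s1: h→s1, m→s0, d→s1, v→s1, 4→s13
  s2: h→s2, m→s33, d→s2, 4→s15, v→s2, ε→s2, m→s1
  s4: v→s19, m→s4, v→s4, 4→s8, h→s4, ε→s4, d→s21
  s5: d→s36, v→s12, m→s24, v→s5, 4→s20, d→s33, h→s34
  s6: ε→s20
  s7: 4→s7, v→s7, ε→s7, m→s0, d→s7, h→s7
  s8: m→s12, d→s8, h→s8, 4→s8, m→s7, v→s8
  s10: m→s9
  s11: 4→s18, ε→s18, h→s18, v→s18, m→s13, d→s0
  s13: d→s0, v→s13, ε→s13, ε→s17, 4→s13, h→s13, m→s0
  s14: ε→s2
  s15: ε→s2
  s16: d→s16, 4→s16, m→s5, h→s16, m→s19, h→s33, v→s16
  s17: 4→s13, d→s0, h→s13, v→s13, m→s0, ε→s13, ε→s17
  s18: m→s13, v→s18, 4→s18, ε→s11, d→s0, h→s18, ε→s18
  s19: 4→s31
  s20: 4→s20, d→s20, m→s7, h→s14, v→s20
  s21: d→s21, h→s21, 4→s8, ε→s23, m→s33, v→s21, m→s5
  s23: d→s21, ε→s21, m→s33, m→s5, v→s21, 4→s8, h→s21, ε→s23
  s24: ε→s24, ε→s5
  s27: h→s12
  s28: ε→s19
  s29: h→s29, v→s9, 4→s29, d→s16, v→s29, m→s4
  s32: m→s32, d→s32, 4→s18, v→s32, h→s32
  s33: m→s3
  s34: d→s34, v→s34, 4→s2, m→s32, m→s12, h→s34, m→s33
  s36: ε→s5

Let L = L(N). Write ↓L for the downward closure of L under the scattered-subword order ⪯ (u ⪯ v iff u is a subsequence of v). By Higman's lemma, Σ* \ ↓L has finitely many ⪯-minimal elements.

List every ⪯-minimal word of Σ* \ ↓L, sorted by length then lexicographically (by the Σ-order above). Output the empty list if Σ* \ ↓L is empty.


|Q|=37, |F|=17, |δ|=127 (20 ε).
min D↑ (15 st, q0=0, F={11}): 0:4→0,d→1,m→2,v→0,h→0 1:4→1,d→1,m→3,v→1,h→1 2:4→4,d→5,m→2,v→2,h→2 3:4→6,d→3,m→3,v→3,h→7 4:4→4,d→4,m→8,v→4,h→4 5:4→4,d→5,m→3,v→5,h→5 6:4→6,d→6,m→8,v→6,h→9 7:4→9,d→7,m→10,v→7,h→7 8:4→8,d→8,m→11,v→8,h→8 9:4→9,d→9,m→12,v→9,h→9 10:4→13,d→10,m→10,v→10,h→10 11:4→11,d→11,m→11,v→11,h→11 12:4→14,d→12,m→11,v→12,h→12 13:4→13,d→11,m→14,v→13,h→13 14:4→14,d→11,m→11,v→14,h→14 [Hopcroft].
'm4mm': N↓-sim [28, 26, 17, 9, 3] end={s0,s3,s9} — reject; 4/4 deletions ∈↓L.
'dmhm4d': |S_i|=[28, 26, 22, 16, 11, 6, 2] end={s0,s9} rej; 6/6 del acc.
2 minimals (antichain).

min(Σ*\↓L) = [m4mm, dmhm4d].


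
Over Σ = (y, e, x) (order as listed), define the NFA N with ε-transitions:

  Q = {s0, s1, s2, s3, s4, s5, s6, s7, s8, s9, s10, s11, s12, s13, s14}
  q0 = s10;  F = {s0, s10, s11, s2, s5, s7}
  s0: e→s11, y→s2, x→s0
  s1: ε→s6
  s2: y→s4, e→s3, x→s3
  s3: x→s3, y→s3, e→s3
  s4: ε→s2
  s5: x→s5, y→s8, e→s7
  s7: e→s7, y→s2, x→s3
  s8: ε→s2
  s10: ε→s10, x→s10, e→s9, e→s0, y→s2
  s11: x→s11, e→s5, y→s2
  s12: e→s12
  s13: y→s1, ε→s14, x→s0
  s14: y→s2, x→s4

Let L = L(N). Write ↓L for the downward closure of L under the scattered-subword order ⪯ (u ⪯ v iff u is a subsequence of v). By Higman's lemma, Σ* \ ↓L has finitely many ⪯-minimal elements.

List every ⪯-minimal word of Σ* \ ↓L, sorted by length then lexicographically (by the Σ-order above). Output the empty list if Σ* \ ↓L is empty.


|Q|=15, |F|=6, |δ|=32 (5 ε).
min D↑ (7 st, q0=0, F={3}): 0:y→1,e→2,x→0 1:y→1,e→3,x→3 2:y→1,e→4,x→2 3:y→3,e→3,x→3 4:y→1,e→5,x→4 5:y→1,e→6,x→5 6:y→1,e→6,x→3 (ε-aug+det+¬).
'ye': N↓-sim [10, 4, 1] end={s3} — reject; 2/2 del acc.
'yx': N↓-sim [10, 4, 1] end={s3} rej; 2/2 del acc.
'eeeex': |S_i|=[10, 9, 7, 6, 4, 1] end={s3} ∉↓L; 5/5 deletions ∈↓L.
3 words, ⪯-incomp.

min(Σ*\↓L) = [ye, yx, eeeex].


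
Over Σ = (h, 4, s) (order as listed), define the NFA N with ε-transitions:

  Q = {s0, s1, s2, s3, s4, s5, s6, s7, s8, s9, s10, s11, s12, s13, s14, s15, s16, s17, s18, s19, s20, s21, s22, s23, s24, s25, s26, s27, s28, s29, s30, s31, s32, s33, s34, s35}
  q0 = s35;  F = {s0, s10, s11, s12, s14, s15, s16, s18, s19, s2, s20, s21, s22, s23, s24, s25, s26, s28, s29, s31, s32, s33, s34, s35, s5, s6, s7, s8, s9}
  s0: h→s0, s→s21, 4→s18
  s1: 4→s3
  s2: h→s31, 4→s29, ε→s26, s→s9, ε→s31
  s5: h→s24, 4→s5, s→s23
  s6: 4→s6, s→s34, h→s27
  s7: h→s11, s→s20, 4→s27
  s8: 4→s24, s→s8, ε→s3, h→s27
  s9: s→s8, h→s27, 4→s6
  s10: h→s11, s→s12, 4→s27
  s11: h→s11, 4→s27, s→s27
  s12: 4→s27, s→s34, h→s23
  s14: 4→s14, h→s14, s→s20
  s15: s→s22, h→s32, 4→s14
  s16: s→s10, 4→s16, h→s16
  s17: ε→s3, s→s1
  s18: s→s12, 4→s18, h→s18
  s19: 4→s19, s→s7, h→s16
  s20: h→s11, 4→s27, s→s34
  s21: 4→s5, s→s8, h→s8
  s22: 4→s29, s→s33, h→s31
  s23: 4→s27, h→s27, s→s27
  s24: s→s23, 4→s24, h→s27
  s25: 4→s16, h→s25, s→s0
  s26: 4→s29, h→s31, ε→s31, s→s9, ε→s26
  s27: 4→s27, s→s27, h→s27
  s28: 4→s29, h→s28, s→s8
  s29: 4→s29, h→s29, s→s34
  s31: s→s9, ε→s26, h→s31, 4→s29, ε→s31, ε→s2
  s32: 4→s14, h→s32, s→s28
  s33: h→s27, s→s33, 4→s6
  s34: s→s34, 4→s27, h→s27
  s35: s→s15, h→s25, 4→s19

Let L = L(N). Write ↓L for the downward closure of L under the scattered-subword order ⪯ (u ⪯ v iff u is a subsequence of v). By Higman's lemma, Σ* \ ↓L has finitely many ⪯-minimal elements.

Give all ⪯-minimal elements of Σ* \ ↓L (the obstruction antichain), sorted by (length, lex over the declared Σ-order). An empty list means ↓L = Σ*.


|Q|=36, |F|=29, |δ|=101 (9 ε).
min D↑ (28 st, q0=0, F={14}): 0:h→1,4→2,s→3 1:h→1,4→4,s→5 2:h→4,4→2,s→6 3:h→7,4→8,s→9 4:h→4,4→4,s→10 5:h→5,4→11,s→12 6:h→13,4→14,s→15 7:h→7,4→8,s→16 8:h→8,4→8,s→15 9:h→17,4→18,s→19 10:h→13,4→14,s→20 11:h→11,4→11,s→20 12:h→21,4→22,s→21 13:h→13,4→14,s→14 14:h→14,4→14,s→14 15:h→13,4→14,s→23 16:h→16,4→18,s→21 17:h→17,4→18,s→24 18:h→18,4→18,s→23 19:h→14,4→25,s→19 20:h→26,4→14,s→23 21:h→14,4→27,s→21 22:h→27,4→22,s→26 23:h→14,4→14,s→23 24:h→14,4→25,s→21 25:h→14,4→25,s→23 26:h→14,4→14,s→14 27:h→14,4→27,s→26.
'4s4': N↓-sim [31, 16, 8, 1] end={s27} rej; 3/3 deletions ∈↓L.
'4shs': N↓-sim [31, 16, 8, 3, 1] end={s27} ∉↓L; 4/4 del acc.
'sssh': run [31, 27, 20, 9, 1] end={s27} rej; 4/4 del acc.
'hsshh': |S_i|=[31, 25, 18, 9, 5, 1] end={s27} — reject; 5/5 single-dels accept.
'hss4ss': N↓-sim [31, 25, 18, 9, 4, 2, 1] end={s27} — reject; 6/6 del acc.
5 obstructions.

A = [4s4, 4shs, sssh, hsshh, hss4ss].


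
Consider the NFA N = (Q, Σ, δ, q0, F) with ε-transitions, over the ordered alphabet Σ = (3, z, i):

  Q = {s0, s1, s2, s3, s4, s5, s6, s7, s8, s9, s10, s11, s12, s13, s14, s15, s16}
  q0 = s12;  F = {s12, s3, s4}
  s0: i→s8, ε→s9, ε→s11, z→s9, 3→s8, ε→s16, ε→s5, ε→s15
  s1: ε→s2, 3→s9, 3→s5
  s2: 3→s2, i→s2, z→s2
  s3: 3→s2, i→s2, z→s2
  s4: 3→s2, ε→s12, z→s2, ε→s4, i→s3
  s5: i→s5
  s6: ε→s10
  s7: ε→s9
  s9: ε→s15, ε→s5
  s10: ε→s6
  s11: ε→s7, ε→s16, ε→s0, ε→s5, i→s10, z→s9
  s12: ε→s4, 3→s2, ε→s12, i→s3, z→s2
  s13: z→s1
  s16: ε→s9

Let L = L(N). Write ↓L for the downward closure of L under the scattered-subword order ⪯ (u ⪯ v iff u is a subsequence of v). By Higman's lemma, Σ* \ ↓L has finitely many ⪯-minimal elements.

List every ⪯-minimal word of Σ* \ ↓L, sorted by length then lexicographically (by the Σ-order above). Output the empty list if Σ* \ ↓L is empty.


Antichain: [3, z, ii].

|Q|=17, |F|=3, |δ|=41 (20 ε).
min D↑ (3 st, q0=0, F={1}): 0:3→1,z→1,i→2 1:3→1,z→1,i→1 2:3→1,z→1,i→1 [Hopcroft].
'3': |S_i|=[4, 1] end={s2} — reject; 1/1 del acc.
'z': N↓-sim [4, 1] end={s2} ∉↓L; 1/1 del acc.
'ii': N↓-sim [4, 2, 1] end={s2} rej; 2/2 deletions ∈↓L.
3 minimals (antichain).


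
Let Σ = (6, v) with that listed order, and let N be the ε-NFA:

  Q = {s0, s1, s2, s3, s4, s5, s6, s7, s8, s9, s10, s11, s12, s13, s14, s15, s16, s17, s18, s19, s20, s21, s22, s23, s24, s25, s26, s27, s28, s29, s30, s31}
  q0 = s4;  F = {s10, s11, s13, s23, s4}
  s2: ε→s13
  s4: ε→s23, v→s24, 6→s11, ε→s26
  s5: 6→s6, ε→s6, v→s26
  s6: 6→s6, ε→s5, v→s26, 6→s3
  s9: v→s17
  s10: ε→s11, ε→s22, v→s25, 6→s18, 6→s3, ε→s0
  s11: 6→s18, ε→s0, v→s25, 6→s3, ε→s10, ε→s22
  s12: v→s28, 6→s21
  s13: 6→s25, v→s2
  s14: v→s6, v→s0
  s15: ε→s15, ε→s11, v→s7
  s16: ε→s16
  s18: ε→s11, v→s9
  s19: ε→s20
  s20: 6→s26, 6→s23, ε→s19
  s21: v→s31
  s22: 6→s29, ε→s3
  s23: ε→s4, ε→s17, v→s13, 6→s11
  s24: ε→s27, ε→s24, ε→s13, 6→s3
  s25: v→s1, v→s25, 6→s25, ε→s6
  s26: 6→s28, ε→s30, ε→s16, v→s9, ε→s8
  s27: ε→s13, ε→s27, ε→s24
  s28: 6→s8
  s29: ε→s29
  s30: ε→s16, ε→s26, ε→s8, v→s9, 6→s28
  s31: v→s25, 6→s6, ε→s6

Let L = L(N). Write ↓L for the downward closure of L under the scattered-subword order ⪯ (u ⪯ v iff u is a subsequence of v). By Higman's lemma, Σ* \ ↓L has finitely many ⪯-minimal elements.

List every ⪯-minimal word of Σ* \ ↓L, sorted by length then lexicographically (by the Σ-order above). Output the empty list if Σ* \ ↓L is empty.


|Q|=32, |F|=5, |δ|=74 (35 ε).
min D↑ (4 st, q0=0, F={3}): 0:6→1,v→2 1:6→1,v→3 2:6→3,v→2 3:6→3,v→3.
'6v': N↓-sim [24, 18, 12] end={s1,s16,s17,s25,s26,s28,s3,s30,s5,s6,s8,s9} rej; 2/2 del acc.
'v6': run [24, 16, 12] end={s1,s16,s17,s25,s26,s28,s3,s30,s5,s6,s8,s9} rej; 2/2 del acc.
2 minimals (antichain).

min(Σ*\↓L) = [6v, v6].


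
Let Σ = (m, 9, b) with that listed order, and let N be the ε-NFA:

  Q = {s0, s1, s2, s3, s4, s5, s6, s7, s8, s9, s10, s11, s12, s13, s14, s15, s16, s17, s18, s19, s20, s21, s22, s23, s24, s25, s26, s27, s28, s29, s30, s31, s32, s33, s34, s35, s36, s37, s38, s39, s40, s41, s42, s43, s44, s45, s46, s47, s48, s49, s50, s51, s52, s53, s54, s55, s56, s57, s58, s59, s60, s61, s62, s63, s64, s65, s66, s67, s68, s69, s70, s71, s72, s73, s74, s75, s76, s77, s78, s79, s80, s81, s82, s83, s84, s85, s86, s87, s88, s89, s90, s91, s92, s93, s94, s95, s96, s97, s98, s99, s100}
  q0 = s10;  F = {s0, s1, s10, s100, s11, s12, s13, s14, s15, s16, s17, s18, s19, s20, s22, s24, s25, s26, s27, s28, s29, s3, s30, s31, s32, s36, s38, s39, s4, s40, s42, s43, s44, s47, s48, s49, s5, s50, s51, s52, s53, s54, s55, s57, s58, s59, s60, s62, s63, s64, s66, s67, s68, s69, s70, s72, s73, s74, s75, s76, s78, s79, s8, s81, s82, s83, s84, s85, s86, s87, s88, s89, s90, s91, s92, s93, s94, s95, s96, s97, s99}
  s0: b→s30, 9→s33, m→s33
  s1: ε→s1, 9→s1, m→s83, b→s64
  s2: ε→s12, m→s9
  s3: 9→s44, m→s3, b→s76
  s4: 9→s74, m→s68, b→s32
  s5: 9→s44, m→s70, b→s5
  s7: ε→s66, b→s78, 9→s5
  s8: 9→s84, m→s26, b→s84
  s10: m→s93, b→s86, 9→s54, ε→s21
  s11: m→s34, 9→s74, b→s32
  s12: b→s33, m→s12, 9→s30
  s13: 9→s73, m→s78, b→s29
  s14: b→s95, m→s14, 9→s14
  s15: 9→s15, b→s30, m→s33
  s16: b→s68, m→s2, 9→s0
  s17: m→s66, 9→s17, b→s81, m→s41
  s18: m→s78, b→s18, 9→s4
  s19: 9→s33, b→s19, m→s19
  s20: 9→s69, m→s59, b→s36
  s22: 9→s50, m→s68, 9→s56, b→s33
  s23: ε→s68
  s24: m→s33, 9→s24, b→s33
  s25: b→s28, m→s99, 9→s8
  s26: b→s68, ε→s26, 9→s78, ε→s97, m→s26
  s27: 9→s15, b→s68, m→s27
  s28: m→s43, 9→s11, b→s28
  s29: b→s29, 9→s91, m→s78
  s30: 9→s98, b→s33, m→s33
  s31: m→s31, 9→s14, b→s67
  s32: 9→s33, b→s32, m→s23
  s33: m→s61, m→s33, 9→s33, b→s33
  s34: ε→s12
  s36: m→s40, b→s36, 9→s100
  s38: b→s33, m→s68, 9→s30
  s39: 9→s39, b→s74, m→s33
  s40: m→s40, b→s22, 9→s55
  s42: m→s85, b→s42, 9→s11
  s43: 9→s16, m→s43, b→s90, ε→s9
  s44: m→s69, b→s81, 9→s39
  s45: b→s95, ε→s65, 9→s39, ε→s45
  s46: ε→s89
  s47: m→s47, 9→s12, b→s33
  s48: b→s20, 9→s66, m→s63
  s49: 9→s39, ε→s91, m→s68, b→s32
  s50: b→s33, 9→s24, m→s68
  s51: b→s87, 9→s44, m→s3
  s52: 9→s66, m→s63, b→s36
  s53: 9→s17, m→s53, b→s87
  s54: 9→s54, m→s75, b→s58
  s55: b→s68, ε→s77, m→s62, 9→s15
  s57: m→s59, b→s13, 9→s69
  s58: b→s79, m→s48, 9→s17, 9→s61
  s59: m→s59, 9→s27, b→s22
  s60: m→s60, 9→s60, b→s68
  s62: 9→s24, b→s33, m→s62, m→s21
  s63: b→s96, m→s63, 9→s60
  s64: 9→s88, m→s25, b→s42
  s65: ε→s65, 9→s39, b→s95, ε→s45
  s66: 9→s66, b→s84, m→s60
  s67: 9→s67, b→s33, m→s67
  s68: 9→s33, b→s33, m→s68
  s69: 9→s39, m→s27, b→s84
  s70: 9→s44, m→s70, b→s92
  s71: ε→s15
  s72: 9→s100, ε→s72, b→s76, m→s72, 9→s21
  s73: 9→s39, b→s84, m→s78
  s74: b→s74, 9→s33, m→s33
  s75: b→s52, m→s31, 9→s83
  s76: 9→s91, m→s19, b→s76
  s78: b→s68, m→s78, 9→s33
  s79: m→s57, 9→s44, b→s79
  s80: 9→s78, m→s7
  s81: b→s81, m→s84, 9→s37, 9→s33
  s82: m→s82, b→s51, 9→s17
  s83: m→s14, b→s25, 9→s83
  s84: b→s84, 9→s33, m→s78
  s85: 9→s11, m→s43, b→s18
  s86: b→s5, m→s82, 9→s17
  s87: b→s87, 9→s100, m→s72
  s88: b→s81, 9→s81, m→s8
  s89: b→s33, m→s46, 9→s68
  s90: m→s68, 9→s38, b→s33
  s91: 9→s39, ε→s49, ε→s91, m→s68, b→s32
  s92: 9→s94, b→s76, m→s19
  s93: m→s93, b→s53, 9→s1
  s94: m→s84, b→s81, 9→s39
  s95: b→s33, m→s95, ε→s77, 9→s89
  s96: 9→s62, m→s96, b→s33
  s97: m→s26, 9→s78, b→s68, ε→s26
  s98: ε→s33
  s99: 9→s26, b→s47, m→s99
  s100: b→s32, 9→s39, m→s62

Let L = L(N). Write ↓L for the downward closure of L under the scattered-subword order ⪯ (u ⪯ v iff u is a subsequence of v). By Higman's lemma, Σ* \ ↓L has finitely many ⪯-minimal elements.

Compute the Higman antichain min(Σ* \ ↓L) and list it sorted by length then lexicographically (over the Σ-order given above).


A = [b9b9, 9mmbb, bb99m, m9b999, mbb9mb, bbmbm9].

|Q|=101, |F|=81, |δ|=285 (23 ε).
min D↑ (80 st, q0=0, F={37}): 0:m→1,9→2,b→3 1:m→1,9→4,b→5 2:m→6,9→2,b→7 3:m→8,9→9,b→10 4:m→11,9→4,b→12 5:m→5,9→9,b→13 6:m→14,9→11,b→15 7:m→16,9→9,b→17 8:m→8,9→9,b→18 9:m→19,9→9,b→20 10:m→21,9→22,b→10 11:m→23,9→11,b→24 12:m→24,9→25,b→26 13:m→27,9→28,b→13 14:m→14,9→23,b→29 15:m→30,9→19,b→31 16:m→30,9→19,b→32 17:m→33,9→22,b→17 18:m→34,9→22,b→13 19:m→35,9→19,b→36 20:m→36,9→37,b→20 21:m→21,9→22,b→38 22:m→39,9→40,b→20 23:m→23,9→23,b→41 24:m→42,9→43,b→44 25:m→43,9→20,b→20 26:m→45,9→46,b→26 27:m→27,9→28,b→47 28:m→48,9→40,b→49 29:m→29,9→29,b→37 30:m→30,9→35,b→50 31:m→51,9→28,b→31 32:m→52,9→39,b→31 33:m→52,9→39,b→53 34:m→34,9→22,b→47 35:m→35,9→35,b→54 36:m→55,9→37,b→36 37:m→37,9→37,b→37 38:m→56,9→57,b→47 39:m→58,9→40,b→36 40:m→37,9→40,b→59 41:m→41,9→60,b→37 42:m→42,9→61,b→62 43:m→61,9→36,b→36 44:m→63,9→46,b→44 45:m→63,9→46,b→64 46:m→65,9→59,b→49 47:m→56,9→66,b→47 48:m→48,9→67,b→37 49:m→54,9→37,b→49 50:m→50,9→48,b→37 51:m→51,9→68,b→69 52:m→52,9→58,b→69 53:m→55,9→70,b→71 54:m→54,9→37,b→37 55:m→55,9→37,b→54 56:m→56,9→37,b→56 57:m→36,9→40,b→20 58:m→58,9→72,b→54 59:m→37,9→37,b→59 60:m→60,9→54,b→37 61:m→61,9→55,b→54 62:m→62,9→65,b→37 63:m→63,9→73,b→74 64:m→55,9→75,b→64 65:m→65,9→76,b→37 66:m→54,9→40,b→49 67:m→37,9→67,b→37 68:m→48,9→72,b→54 69:m→54,9→77,b→37 70:m→55,9→40,b→36 71:m→55,9→66,b→71 72:m→37,9→72,b→76 73:m→65,9→78,b→54 74:m→54,9→79,b→37 75:m→54,9→59,b→49 76:m→37,9→37,b→37 77:m→54,9→67,b→37 78:m→37,9→37,b→76 79:m→54,9→76,b→37 [Hopcroft].
'b9b9': |S_i|=[94, 86, 49, 12, 4] end={s33,s37,s61,s98} — reject; 4/4 deletions ∈↓L.
'9mmbb': run [94, 80, 68, 41, 21, 2] end={s33,s61} — reject; 5/5 single-dels accept.
'bb99m': |S_i|=[94, 86, 64, 38, 10, 2] end={s33,s61} ∉↓L; 5/5 single-dels accept.
'm9b999': |S_i|=[94, 88, 63, 39, 27, 11, 4] end={s33,s37,s61,s98} ∉↓L; 6/6 del acc.
'mbb9mb': N↓-sim [94, 88, 78, 49, 30, 13, 2] end={s33,s61} — reject; 6/6 deletions ∈↓L.
'bbmbm9': |S_i|=[94, 86, 64, 56, 30, 7, 2] end={s33,s61} ∉↓L; 6/6 deletions ∈↓L.
6 obstructions.
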